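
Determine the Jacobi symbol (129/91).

-1

(129/91)
  = (38/91)    [129 ≡ 38 mod 91]
  = -(19/91)    [91 ≡ 3 mod 8 ⇒ (2/91) = -1]
  = (91/19)    [QR: both ≡ 3 mod 4, sign flips]
  = (15/19)    [91 ≡ 15 mod 19]
  = -(19/15)    [QR: both ≡ 3 mod 4, sign flips]
  = -(4/15)    [19 ≡ 4 mod 15]
  = -(1/15)    [15 ≡ 7 mod 8 ⇒ (2/15)^2 = +1]
  = -1    [(1/15) = 1]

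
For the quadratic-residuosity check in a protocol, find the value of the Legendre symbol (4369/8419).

1

(4369/8419)
  = (8419/4369)    [QR: 4369 ≡ 1 mod 4, sign kept]
  = (4050/4369)    [8419 ≡ 4050 mod 4369]
  = (2025/4369)    [4369 ≡ 1 mod 8 ⇒ (2/4369) = +1]
  = (4369/2025)    [QR: 2025 ≡ 1 mod 4, sign kept]
  = (319/2025)    [4369 ≡ 319 mod 2025]
  = (2025/319)    [QR: 2025 ≡ 1 mod 4, sign kept]
  = (111/319)    [2025 ≡ 111 mod 319]
  = -(319/111)    [QR: both ≡ 3 mod 4, sign flips]
  = -(97/111)    [319 ≡ 97 mod 111]
  = -(111/97)    [QR: 97 ≡ 1 mod 4, sign kept]
  = -(14/97)    [111 ≡ 14 mod 97]
  = -(7/97)    [97 ≡ 1 mod 8 ⇒ (2/97) = +1]
  = -(97/7)    [QR: 97 ≡ 1 mod 4, sign kept]
  = -(6/7)    [97 ≡ 6 mod 7]
  = -(3/7)    [7 ≡ 7 mod 8 ⇒ (2/7) = +1]
  = (7/3)    [QR: both ≡ 3 mod 4, sign flips]
  = (1/3)    [7 ≡ 1 mod 3]
  = 1    [(1/3) = 1]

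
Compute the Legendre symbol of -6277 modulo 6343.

-1

Pull out -1: (-6277|6343) = (-1|6343)·(6277|6343). Since 6343 ≡ 3 (mod 4), (-1|6343) = -1. Now have -(6277|6343).
6277 ≡ 1 (mod 4), so quadratic reciprocity gives (6277|6343) = (6343|6277). Reduce: 6343 ≡ 66 (mod 6277). Now have -(66|6277).
Factor out 2: 66 = 2·33. Since 6277 ≡ 5 (mod 8), (2|6277) = -1. Now have (33|6277).
33 ≡ 1 (mod 4), so quadratic reciprocity gives (33|6277) = (6277|33). Reduce: 6277 ≡ 7 (mod 33). Now have (7|33).
33 ≡ 1 (mod 4), so quadratic reciprocity gives (7|33) = (33|7). Reduce: 33 ≡ 5 (mod 7). Now have (5|7).
5 ≡ 1 (mod 4), so quadratic reciprocity gives (5|7) = (7|5). Reduce: 7 ≡ 2 (mod 5). Now have (2|5).
Factor out 2: 2 = 2. Since 5 ≡ 5 (mod 8), (2|5) = -1. Now have -(1|5).
(1|5) = 1. Collecting the sign factors: -1.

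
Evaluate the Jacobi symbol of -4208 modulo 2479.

(-4208|2479)
  = -(4208|2479)    [2479 ≡ 3 mod 4 ⇒ (-1|2479) = -1]
  = -(1729|2479)    [4208 ≡ 1729 mod 2479]
  = -(2479|1729)    [QR: 1729 ≡ 1 mod 4, sign kept]
  = -(750|1729)    [2479 ≡ 750 mod 1729]
  = -(375|1729)    [1729 ≡ 1 mod 8 ⇒ (2|1729) = +1]
  = -(1729|375)    [QR: 1729 ≡ 1 mod 4, sign kept]
  = -(229|375)    [1729 ≡ 229 mod 375]
  = -(375|229)    [QR: 229 ≡ 1 mod 4, sign kept]
  = -(146|229)    [375 ≡ 146 mod 229]
  = (73|229)    [229 ≡ 5 mod 8 ⇒ (2|229) = -1]
  = (229|73)    [QR: 73 ≡ 1 mod 4, sign kept]
  = (10|73)    [229 ≡ 10 mod 73]
  = (5|73)    [73 ≡ 1 mod 8 ⇒ (2|73) = +1]
  = (73|5)    [QR: 5 ≡ 1 mod 4, sign kept]
  = (3|5)    [73 ≡ 3 mod 5]
  = (5|3)    [QR: 5 ≡ 1 mod 4, sign kept]
  = (2|3)    [5 ≡ 2 mod 3]
  = -(1|3)    [3 ≡ 3 mod 8 ⇒ (2|3) = -1]
  = -1    [(1|3) = 1]

-1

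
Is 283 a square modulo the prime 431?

yes

Both 283 ≡ 3 and 431 ≡ 3 (mod 4), so reciprocity gives (283|431) = -(431|283). Reduce: 431 ≡ 148 (mod 283). Now have -(148|283).
Factor out 2: 148 = 2^2·37. Since 283 ≡ 3 (mod 8), (2|283) = -1, and (2|283)^2 = +1. Now have -(37|283).
37 ≡ 1 (mod 4), so quadratic reciprocity gives (37|283) = (283|37). Reduce: 283 ≡ 24 (mod 37). Now have -(24|37).
Factor out 2: 24 = 2^3·3. Since 37 ≡ 5 (mod 8), (2|37) = -1, and (2|37)^3 = -1. Now have (3|37).
37 ≡ 1 (mod 4), so quadratic reciprocity gives (3|37) = (37|3). Reduce: 37 ≡ 1 (mod 3). Now have (1|3).
(1|3) = 1. Collecting the sign factors: 1.
The Legendre symbol is 1, so x^2 ≡ 283 (mod 431) has solution.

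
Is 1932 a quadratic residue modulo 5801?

no

Factor out 2: 1932 = 2^2·483. Since 5801 ≡ 1 (mod 8), (2|5801) = +1, and (2|5801)^2 = +1. Now have (483|5801).
5801 ≡ 1 (mod 4), so quadratic reciprocity gives (483|5801) = (5801|483). Reduce: 5801 ≡ 5 (mod 483). Now have (5|483).
5 ≡ 1 (mod 4), so quadratic reciprocity gives (5|483) = (483|5). Reduce: 483 ≡ 3 (mod 5). Now have (3|5).
5 ≡ 1 (mod 4), so quadratic reciprocity gives (3|5) = (5|3). Reduce: 5 ≡ 2 (mod 3). Now have (2|3).
Factor out 2: 2 = 2. Since 3 ≡ 3 (mod 8), (2|3) = -1. Now have -(1|3).
(1|3) = 1. Collecting the sign factors: -1.
(1932|5801) = -1, and 5801 is prime, so 1932 is not a quadratic residue mod 5801.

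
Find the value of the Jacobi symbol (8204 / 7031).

(8204 / 7031)
  = (1173 / 7031)    [8204 ≡ 1173 mod 7031]
  = (7031 / 1173)    [QR: 1173 ≡ 1 mod 4, sign kept]
  = (1166 / 1173)    [7031 ≡ 1166 mod 1173]
  = -(583 / 1173)    [1173 ≡ 5 mod 8 ⇒ (2 / 1173) = -1]
  = -(1173 / 583)    [QR: 1173 ≡ 1 mod 4, sign kept]
  = -(7 / 583)    [1173 ≡ 7 mod 583]
  = (583 / 7)    [QR: both ≡ 3 mod 4, sign flips]
  = (2 / 7)    [583 ≡ 2 mod 7]
  = (1 / 7)    [7 ≡ 7 mod 8 ⇒ (2 / 7) = +1]
  = 1    [(1 / 7) = 1]

1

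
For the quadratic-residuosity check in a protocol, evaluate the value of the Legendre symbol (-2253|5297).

-1

Reduce the numerator: -2253 ≡ 3044 (mod 5297), so (-2253|5297) = (3044|5297).
Factor out 2: 3044 = 2^2·761. Since 5297 ≡ 1 (mod 8), (2|5297) = +1, and (2|5297)^2 = +1. Now have (761|5297).
761 ≡ 1 (mod 4), so quadratic reciprocity gives (761|5297) = (5297|761). Reduce: 5297 ≡ 731 (mod 761). Now have (731|761).
761 ≡ 1 (mod 4), so quadratic reciprocity gives (731|761) = (761|731). Reduce: 761 ≡ 30 (mod 731). Now have (30|731).
Factor out 2: 30 = 2·15. Since 731 ≡ 3 (mod 8), (2|731) = -1. Now have -(15|731).
Both 15 ≡ 3 and 731 ≡ 3 (mod 4), so reciprocity gives (15|731) = -(731|15). Reduce: 731 ≡ 11 (mod 15). Now have (11|15).
Both 11 ≡ 3 and 15 ≡ 3 (mod 4), so reciprocity gives (11|15) = -(15|11). Reduce: 15 ≡ 4 (mod 11). Now have -(4|11).
Factor out 2: 4 = 2^2. Since 11 ≡ 3 (mod 8), (2|11) = -1, and (2|11)^2 = +1. Now have -(1|11).
(1|11) = 1. Collecting the sign factors: -1.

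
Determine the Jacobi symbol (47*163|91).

By multiplicativity, (47·163|91) = (47|91)·(163|91).
First factor (47|91):
(47|91)
  = -(91|47)    [QR: both ≡ 3 mod 4, sign flips]
  = -(44|47)    [91 ≡ 44 mod 47]
  = -(11|47)    [47 ≡ 7 mod 8 ⇒ (2|47)^2 = +1]
  = (47|11)    [QR: both ≡ 3 mod 4, sign flips]
  = (3|11)    [47 ≡ 3 mod 11]
  = -(11|3)    [QR: both ≡ 3 mod 4, sign flips]
  = -(2|3)    [11 ≡ 2 mod 3]
  = (1|3)    [3 ≡ 3 mod 8 ⇒ (2|3) = -1]
  = 1    [(1|3) = 1]
Second factor (163|91):
(163|91)
  = (72|91)    [163 ≡ 72 mod 91]
  = -(9|91)    [91 ≡ 3 mod 8 ⇒ (2|91)^3 = -1]
  = -(91|9)    [QR: 9 ≡ 1 mod 4, sign kept]
  = -(1|9)    [91 ≡ 1 mod 9]
  = -1    [(1|9) = 1]
Product: (1)·(-1) = -1.

-1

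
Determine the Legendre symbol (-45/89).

1

Pull out -1: (-45/89) = (-1/89)·(45/89). Since 89 ≡ 1 (mod 4), (-1/89) = +1. Now have (45/89).
45 ≡ 1 (mod 4), so quadratic reciprocity gives (45/89) = (89/45). Reduce: 89 ≡ 44 (mod 45). Now have (44/45).
Factor out 2: 44 = 2^2·11. Since 45 ≡ 5 (mod 8), (2/45) = -1, and (2/45)^2 = +1. Now have (11/45).
45 ≡ 1 (mod 4), so quadratic reciprocity gives (11/45) = (45/11). Reduce: 45 ≡ 1 (mod 11). Now have (1/11).
(1/11) = 1. Collecting the sign factors: 1.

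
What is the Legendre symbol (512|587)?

(512|587)
  = -(1|587)    [587 ≡ 3 mod 8 ⇒ (2|587)^9 = -1]
  = -1    [(1|587) = 1]

-1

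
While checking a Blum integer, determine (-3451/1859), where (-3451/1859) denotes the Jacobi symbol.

Pull out -1: (-3451/1859) = (-1/1859)·(3451/1859). Since 1859 ≡ 3 (mod 4), (-1/1859) = -1. Now have -(3451/1859).
Reduce the numerator: 3451 ≡ 1592 (mod 1859), so (3451/1859) = (1592/1859).
Factor out 2: 1592 = 2^3·199. Since 1859 ≡ 3 (mod 8), (2/1859) = -1, and (2/1859)^3 = -1. Now have (199/1859).
Both 199 ≡ 3 and 1859 ≡ 3 (mod 4), so reciprocity gives (199/1859) = -(1859/199). Reduce: 1859 ≡ 68 (mod 199). Now have -(68/199).
Factor out 2: 68 = 2^2·17. Since 199 ≡ 7 (mod 8), (2/199) = +1, and (2/199)^2 = +1. Now have -(17/199).
17 ≡ 1 (mod 4), so quadratic reciprocity gives (17/199) = (199/17). Reduce: 199 ≡ 12 (mod 17). Now have -(12/17).
Factor out 2: 12 = 2^2·3. Since 17 ≡ 1 (mod 8), (2/17) = +1, and (2/17)^2 = +1. Now have -(3/17).
17 ≡ 1 (mod 4), so quadratic reciprocity gives (3/17) = (17/3). Reduce: 17 ≡ 2 (mod 3). Now have -(2/3).
Factor out 2: 2 = 2. Since 3 ≡ 3 (mod 8), (2/3) = -1. Now have (1/3).
(1/3) = 1. Collecting the sign factors: 1.

1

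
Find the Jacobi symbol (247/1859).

0

(247/1859)
  = -(1859/247)    [QR: both ≡ 3 mod 4, sign flips]
  = -(130/247)    [1859 ≡ 130 mod 247]
  = -(65/247)    [247 ≡ 7 mod 8 ⇒ (2/247) = +1]
  = -(247/65)    [QR: 65 ≡ 1 mod 4, sign kept]
  = -(52/65)    [247 ≡ 52 mod 65]
  = -(13/65)    [65 ≡ 1 mod 8 ⇒ (2/65)^2 = +1]
  = -(65/13)    [QR: 13 ≡ 1 mod 4, sign kept]
  = -(0/13)    [65 ≡ 0 mod 13]
  = 0    [numerator 0, gcd > 1]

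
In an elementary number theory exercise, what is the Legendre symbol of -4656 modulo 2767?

-1

(-4656 / 2767)
  = (878 / 2767)    [-4656 ≡ 878 mod 2767]
  = (439 / 2767)    [2767 ≡ 7 mod 8 ⇒ (2 / 2767) = +1]
  = -(2767 / 439)    [QR: both ≡ 3 mod 4, sign flips]
  = -(133 / 439)    [2767 ≡ 133 mod 439]
  = -(439 / 133)    [QR: 133 ≡ 1 mod 4, sign kept]
  = -(40 / 133)    [439 ≡ 40 mod 133]
  = (5 / 133)    [133 ≡ 5 mod 8 ⇒ (2 / 133)^3 = -1]
  = (133 / 5)    [QR: 5 ≡ 1 mod 4, sign kept]
  = (3 / 5)    [133 ≡ 3 mod 5]
  = (5 / 3)    [QR: 5 ≡ 1 mod 4, sign kept]
  = (2 / 3)    [5 ≡ 2 mod 3]
  = -(1 / 3)    [3 ≡ 3 mod 8 ⇒ (2 / 3) = -1]
  = -1    [(1 / 3) = 1]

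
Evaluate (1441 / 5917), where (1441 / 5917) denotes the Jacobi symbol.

(1441 / 5917)
  = (5917 / 1441)    [QR: 1441 ≡ 1 mod 4, sign kept]
  = (153 / 1441)    [5917 ≡ 153 mod 1441]
  = (1441 / 153)    [QR: 153 ≡ 1 mod 4, sign kept]
  = (64 / 153)    [1441 ≡ 64 mod 153]
  = (1 / 153)    [153 ≡ 1 mod 8 ⇒ (2 / 153)^6 = +1]
  = 1    [(1 / 153) = 1]

1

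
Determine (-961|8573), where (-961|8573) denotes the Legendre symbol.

1

Reduce the numerator: -961 ≡ 7612 (mod 8573), so (-961|8573) = (7612|8573).
Factor out 2: 7612 = 2^2·1903. Since 8573 ≡ 5 (mod 8), (2|8573) = -1, and (2|8573)^2 = +1. Now have (1903|8573).
8573 ≡ 1 (mod 4), so quadratic reciprocity gives (1903|8573) = (8573|1903). Reduce: 8573 ≡ 961 (mod 1903). Now have (961|1903).
961 ≡ 1 (mod 4), so quadratic reciprocity gives (961|1903) = (1903|961). Reduce: 1903 ≡ 942 (mod 961). Now have (942|961).
Factor out 2: 942 = 2·471. Since 961 ≡ 1 (mod 8), (2|961) = +1. Now have (471|961).
961 ≡ 1 (mod 4), so quadratic reciprocity gives (471|961) = (961|471). Reduce: 961 ≡ 19 (mod 471). Now have (19|471).
Both 19 ≡ 3 and 471 ≡ 3 (mod 4), so reciprocity gives (19|471) = -(471|19). Reduce: 471 ≡ 15 (mod 19). Now have -(15|19).
Both 15 ≡ 3 and 19 ≡ 3 (mod 4), so reciprocity gives (15|19) = -(19|15). Reduce: 19 ≡ 4 (mod 15). Now have (4|15).
Factor out 2: 4 = 2^2. Since 15 ≡ 7 (mod 8), (2|15) = +1, and (2|15)^2 = +1. Now have (1|15).
(1|15) = 1. Collecting the sign factors: 1.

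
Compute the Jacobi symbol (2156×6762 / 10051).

By multiplicativity, (2156·6762 / 10051) = (2156 / 10051)·(6762 / 10051).
First factor (2156 / 10051):
Factor out 2: 2156 = 2^2·539. Since 10051 ≡ 3 (mod 8), (2 / 10051) = -1, and (2 / 10051)^2 = +1. Now have (539 / 10051).
Both 539 ≡ 3 and 10051 ≡ 3 (mod 4), so reciprocity gives (539 / 10051) = -(10051 / 539). Reduce: 10051 ≡ 349 (mod 539). Now have -(349 / 539).
349 ≡ 1 (mod 4), so quadratic reciprocity gives (349 / 539) = (539 / 349). Reduce: 539 ≡ 190 (mod 349). Now have -(190 / 349).
Factor out 2: 190 = 2·95. Since 349 ≡ 5 (mod 8), (2 / 349) = -1. Now have (95 / 349).
349 ≡ 1 (mod 4), so quadratic reciprocity gives (95 / 349) = (349 / 95). Reduce: 349 ≡ 64 (mod 95). Now have (64 / 95).
Factor out 2: 64 = 2^6. Since 95 ≡ 7 (mod 8), (2 / 95) = +1, and (2 / 95)^6 = +1. Now have (1 / 95).
(1 / 95) = 1. Collecting the sign factors: 1.
Second factor (6762 / 10051):
Factor out 2: 6762 = 2·3381. Since 10051 ≡ 3 (mod 8), (2 / 10051) = -1. Now have -(3381 / 10051).
3381 ≡ 1 (mod 4), so quadratic reciprocity gives (3381 / 10051) = (10051 / 3381). Reduce: 10051 ≡ 3289 (mod 3381). Now have -(3289 / 3381).
3289 ≡ 1 (mod 4), so quadratic reciprocity gives (3289 / 3381) = (3381 / 3289). Reduce: 3381 ≡ 92 (mod 3289). Now have -(92 / 3289).
Factor out 2: 92 = 2^2·23. Since 3289 ≡ 1 (mod 8), (2 / 3289) = +1, and (2 / 3289)^2 = +1. Now have -(23 / 3289).
3289 ≡ 1 (mod 4), so quadratic reciprocity gives (23 / 3289) = (3289 / 23). Reduce: 3289 ≡ 0 (mod 23). Now have -(0 / 23).
The numerator is now 0 with denominator 23 > 1: the symbol is 0.
Product: (1)·(0) = 0.

0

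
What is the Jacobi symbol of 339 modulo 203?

-1

Reduce the numerator: 339 ≡ 136 (mod 203), so (339 / 203) = (136 / 203).
Factor out 2: 136 = 2^3·17. Since 203 ≡ 3 (mod 8), (2 / 203) = -1, and (2 / 203)^3 = -1. Now have -(17 / 203).
17 ≡ 1 (mod 4), so quadratic reciprocity gives (17 / 203) = (203 / 17). Reduce: 203 ≡ 16 (mod 17). Now have -(16 / 17).
Factor out 2: 16 = 2^4. Since 17 ≡ 1 (mod 8), (2 / 17) = +1, and (2 / 17)^4 = +1. Now have -(1 / 17).
(1 / 17) = 1. Collecting the sign factors: -1.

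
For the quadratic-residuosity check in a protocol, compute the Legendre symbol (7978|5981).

(7978|5981)
  = (1997|5981)    [7978 ≡ 1997 mod 5981]
  = (5981|1997)    [QR: 1997 ≡ 1 mod 4, sign kept]
  = (1987|1997)    [5981 ≡ 1987 mod 1997]
  = (1997|1987)    [QR: 1997 ≡ 1 mod 4, sign kept]
  = (10|1987)    [1997 ≡ 10 mod 1987]
  = -(5|1987)    [1987 ≡ 3 mod 8 ⇒ (2|1987) = -1]
  = -(1987|5)    [QR: 5 ≡ 1 mod 4, sign kept]
  = -(2|5)    [1987 ≡ 2 mod 5]
  = (1|5)    [5 ≡ 5 mod 8 ⇒ (2|5) = -1]
  = 1    [(1|5) = 1]

1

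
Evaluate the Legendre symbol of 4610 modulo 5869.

1

Factor out 2: 4610 = 2·2305. Since 5869 ≡ 5 (mod 8), (2/5869) = -1. Now have -(2305/5869).
2305 ≡ 1 (mod 4), so quadratic reciprocity gives (2305/5869) = (5869/2305). Reduce: 5869 ≡ 1259 (mod 2305). Now have -(1259/2305).
2305 ≡ 1 (mod 4), so quadratic reciprocity gives (1259/2305) = (2305/1259). Reduce: 2305 ≡ 1046 (mod 1259). Now have -(1046/1259).
Factor out 2: 1046 = 2·523. Since 1259 ≡ 3 (mod 8), (2/1259) = -1. Now have (523/1259).
Both 523 ≡ 3 and 1259 ≡ 3 (mod 4), so reciprocity gives (523/1259) = -(1259/523). Reduce: 1259 ≡ 213 (mod 523). Now have -(213/523).
213 ≡ 1 (mod 4), so quadratic reciprocity gives (213/523) = (523/213). Reduce: 523 ≡ 97 (mod 213). Now have -(97/213).
97 ≡ 1 (mod 4), so quadratic reciprocity gives (97/213) = (213/97). Reduce: 213 ≡ 19 (mod 97). Now have -(19/97).
97 ≡ 1 (mod 4), so quadratic reciprocity gives (19/97) = (97/19). Reduce: 97 ≡ 2 (mod 19). Now have -(2/19).
Factor out 2: 2 = 2. Since 19 ≡ 3 (mod 8), (2/19) = -1. Now have (1/19).
(1/19) = 1. Collecting the sign factors: 1.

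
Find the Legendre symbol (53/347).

53 ≡ 1 (mod 4), so quadratic reciprocity gives (53/347) = (347/53). Reduce: 347 ≡ 29 (mod 53). Now have (29/53).
29 ≡ 1 (mod 4), so quadratic reciprocity gives (29/53) = (53/29). Reduce: 53 ≡ 24 (mod 29). Now have (24/29).
Factor out 2: 24 = 2^3·3. Since 29 ≡ 5 (mod 8), (2/29) = -1, and (2/29)^3 = -1. Now have -(3/29).
29 ≡ 1 (mod 4), so quadratic reciprocity gives (3/29) = (29/3). Reduce: 29 ≡ 2 (mod 3). Now have -(2/3).
Factor out 2: 2 = 2. Since 3 ≡ 3 (mod 8), (2/3) = -1. Now have (1/3).
(1/3) = 1. Collecting the sign factors: 1.

1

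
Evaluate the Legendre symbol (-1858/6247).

Reduce the numerator: -1858 ≡ 4389 (mod 6247), so (-1858/6247) = (4389/6247).
4389 ≡ 1 (mod 4), so quadratic reciprocity gives (4389/6247) = (6247/4389). Reduce: 6247 ≡ 1858 (mod 4389). Now have (1858/4389).
Factor out 2: 1858 = 2·929. Since 4389 ≡ 5 (mod 8), (2/4389) = -1. Now have -(929/4389).
929 ≡ 1 (mod 4), so quadratic reciprocity gives (929/4389) = (4389/929). Reduce: 4389 ≡ 673 (mod 929). Now have -(673/929).
673 ≡ 1 (mod 4), so quadratic reciprocity gives (673/929) = (929/673). Reduce: 929 ≡ 256 (mod 673). Now have -(256/673).
Factor out 2: 256 = 2^8. Since 673 ≡ 1 (mod 8), (2/673) = +1, and (2/673)^8 = +1. Now have -(1/673).
(1/673) = 1. Collecting the sign factors: -1.

-1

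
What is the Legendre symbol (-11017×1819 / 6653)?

By multiplicativity, (-11017·1819 / 6653) = (-11017 / 6653)·(1819 / 6653).
First factor (-11017 / 6653):
(-11017 / 6653)
  = (2289 / 6653)    [-11017 ≡ 2289 mod 6653]
  = (6653 / 2289)    [QR: 2289 ≡ 1 mod 4, sign kept]
  = (2075 / 2289)    [6653 ≡ 2075 mod 2289]
  = (2289 / 2075)    [QR: 2289 ≡ 1 mod 4, sign kept]
  = (214 / 2075)    [2289 ≡ 214 mod 2075]
  = -(107 / 2075)    [2075 ≡ 3 mod 8 ⇒ (2 / 2075) = -1]
  = (2075 / 107)    [QR: both ≡ 3 mod 4, sign flips]
  = (42 / 107)    [2075 ≡ 42 mod 107]
  = -(21 / 107)    [107 ≡ 3 mod 8 ⇒ (2 / 107) = -1]
  = -(107 / 21)    [QR: 21 ≡ 1 mod 4, sign kept]
  = -(2 / 21)    [107 ≡ 2 mod 21]
  = (1 / 21)    [21 ≡ 5 mod 8 ⇒ (2 / 21) = -1]
  = 1    [(1 / 21) = 1]
Second factor (1819 / 6653):
(1819 / 6653)
  = (6653 / 1819)    [QR: 6653 ≡ 1 mod 4, sign kept]
  = (1196 / 1819)    [6653 ≡ 1196 mod 1819]
  = (299 / 1819)    [1819 ≡ 3 mod 8 ⇒ (2 / 1819)^2 = +1]
  = -(1819 / 299)    [QR: both ≡ 3 mod 4, sign flips]
  = -(25 / 299)    [1819 ≡ 25 mod 299]
  = -(299 / 25)    [QR: 25 ≡ 1 mod 4, sign kept]
  = -(24 / 25)    [299 ≡ 24 mod 25]
  = -(3 / 25)    [25 ≡ 1 mod 8 ⇒ (2 / 25)^3 = +1]
  = -(25 / 3)    [QR: 25 ≡ 1 mod 4, sign kept]
  = -(1 / 3)    [25 ≡ 1 mod 3]
  = -1    [(1 / 3) = 1]
Product: (1)·(-1) = -1.

-1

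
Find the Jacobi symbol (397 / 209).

1

(397 / 209)
  = (188 / 209)    [397 ≡ 188 mod 209]
  = (47 / 209)    [209 ≡ 1 mod 8 ⇒ (2 / 209)^2 = +1]
  = (209 / 47)    [QR: 209 ≡ 1 mod 4, sign kept]
  = (21 / 47)    [209 ≡ 21 mod 47]
  = (47 / 21)    [QR: 21 ≡ 1 mod 4, sign kept]
  = (5 / 21)    [47 ≡ 5 mod 21]
  = (21 / 5)    [QR: 5 ≡ 1 mod 4, sign kept]
  = (1 / 5)    [21 ≡ 1 mod 5]
  = 1    [(1 / 5) = 1]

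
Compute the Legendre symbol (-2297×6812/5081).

By multiplicativity, (-2297·6812/5081) = (-2297/5081)·(6812/5081).
First factor (-2297/5081):
(-2297/5081)
  = (2784/5081)    [-2297 ≡ 2784 mod 5081]
  = (87/5081)    [5081 ≡ 1 mod 8 ⇒ (2/5081)^5 = +1]
  = (5081/87)    [QR: 5081 ≡ 1 mod 4, sign kept]
  = (35/87)    [5081 ≡ 35 mod 87]
  = -(87/35)    [QR: both ≡ 3 mod 4, sign flips]
  = -(17/35)    [87 ≡ 17 mod 35]
  = -(35/17)    [QR: 17 ≡ 1 mod 4, sign kept]
  = -(1/17)    [35 ≡ 1 mod 17]
  = -1    [(1/17) = 1]
Second factor (6812/5081):
(6812/5081)
  = (1731/5081)    [6812 ≡ 1731 mod 5081]
  = (5081/1731)    [QR: 5081 ≡ 1 mod 4, sign kept]
  = (1619/1731)    [5081 ≡ 1619 mod 1731]
  = -(1731/1619)    [QR: both ≡ 3 mod 4, sign flips]
  = -(112/1619)    [1731 ≡ 112 mod 1619]
  = -(7/1619)    [1619 ≡ 3 mod 8 ⇒ (2/1619)^4 = +1]
  = (1619/7)    [QR: both ≡ 3 mod 4, sign flips]
  = (2/7)    [1619 ≡ 2 mod 7]
  = (1/7)    [7 ≡ 7 mod 8 ⇒ (2/7) = +1]
  = 1    [(1/7) = 1]
Product: (-1)·(1) = -1.

-1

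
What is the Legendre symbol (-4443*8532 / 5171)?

1

By multiplicativity, (-4443·8532 / 5171) = (-4443 / 5171)·(8532 / 5171).
First factor (-4443 / 5171):
Reduce the numerator: -4443 ≡ 728 (mod 5171), so (-4443 / 5171) = (728 / 5171).
Factor out 2: 728 = 2^3·91. Since 5171 ≡ 3 (mod 8), (2 / 5171) = -1, and (2 / 5171)^3 = -1. Now have -(91 / 5171).
Both 91 ≡ 3 and 5171 ≡ 3 (mod 4), so reciprocity gives (91 / 5171) = -(5171 / 91). Reduce: 5171 ≡ 75 (mod 91). Now have (75 / 91).
Both 75 ≡ 3 and 91 ≡ 3 (mod 4), so reciprocity gives (75 / 91) = -(91 / 75). Reduce: 91 ≡ 16 (mod 75). Now have -(16 / 75).
Factor out 2: 16 = 2^4. Since 75 ≡ 3 (mod 8), (2 / 75) = -1, and (2 / 75)^4 = +1. Now have -(1 / 75).
(1 / 75) = 1. Collecting the sign factors: -1.
Second factor (8532 / 5171):
Reduce the numerator: 8532 ≡ 3361 (mod 5171), so (8532 / 5171) = (3361 / 5171).
3361 ≡ 1 (mod 4), so quadratic reciprocity gives (3361 / 5171) = (5171 / 3361). Reduce: 5171 ≡ 1810 (mod 3361). Now have (1810 / 3361).
Factor out 2: 1810 = 2·905. Since 3361 ≡ 1 (mod 8), (2 / 3361) = +1. Now have (905 / 3361).
905 ≡ 1 (mod 4), so quadratic reciprocity gives (905 / 3361) = (3361 / 905). Reduce: 3361 ≡ 646 (mod 905). Now have (646 / 905).
Factor out 2: 646 = 2·323. Since 905 ≡ 1 (mod 8), (2 / 905) = +1. Now have (323 / 905).
905 ≡ 1 (mod 4), so quadratic reciprocity gives (323 / 905) = (905 / 323). Reduce: 905 ≡ 259 (mod 323). Now have (259 / 323).
Both 259 ≡ 3 and 323 ≡ 3 (mod 4), so reciprocity gives (259 / 323) = -(323 / 259). Reduce: 323 ≡ 64 (mod 259). Now have -(64 / 259).
Factor out 2: 64 = 2^6. Since 259 ≡ 3 (mod 8), (2 / 259) = -1, and (2 / 259)^6 = +1. Now have -(1 / 259).
(1 / 259) = 1. Collecting the sign factors: -1.
Product: (-1)·(-1) = 1.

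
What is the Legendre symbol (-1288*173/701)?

1

By multiplicativity, (-1288·173/701) = (-1288/701)·(173/701).
First factor (-1288/701):
Pull out -1: (-1288/701) = (-1/701)·(1288/701). Since 701 ≡ 1 (mod 4), (-1/701) = +1. Now have (1288/701).
Reduce the numerator: 1288 ≡ 587 (mod 701), so (1288/701) = (587/701).
701 ≡ 1 (mod 4), so quadratic reciprocity gives (587/701) = (701/587). Reduce: 701 ≡ 114 (mod 587). Now have (114/587).
Factor out 2: 114 = 2·57. Since 587 ≡ 3 (mod 8), (2/587) = -1. Now have -(57/587).
57 ≡ 1 (mod 4), so quadratic reciprocity gives (57/587) = (587/57). Reduce: 587 ≡ 17 (mod 57). Now have -(17/57).
17 ≡ 1 (mod 4), so quadratic reciprocity gives (17/57) = (57/17). Reduce: 57 ≡ 6 (mod 17). Now have -(6/17).
Factor out 2: 6 = 2·3. Since 17 ≡ 1 (mod 8), (2/17) = +1. Now have -(3/17).
17 ≡ 1 (mod 4), so quadratic reciprocity gives (3/17) = (17/3). Reduce: 17 ≡ 2 (mod 3). Now have -(2/3).
Factor out 2: 2 = 2. Since 3 ≡ 3 (mod 8), (2/3) = -1. Now have (1/3).
(1/3) = 1. Collecting the sign factors: 1.
Second factor (173/701):
173 ≡ 1 (mod 4), so quadratic reciprocity gives (173/701) = (701/173). Reduce: 701 ≡ 9 (mod 173). Now have (9/173).
9 ≡ 1 (mod 4), so quadratic reciprocity gives (9/173) = (173/9). Reduce: 173 ≡ 2 (mod 9). Now have (2/9).
Factor out 2: 2 = 2. Since 9 ≡ 1 (mod 8), (2/9) = +1. Now have (1/9).
(1/9) = 1. Collecting the sign factors: 1.
Product: (1)·(1) = 1.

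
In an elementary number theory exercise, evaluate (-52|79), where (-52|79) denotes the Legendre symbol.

-1

Reduce the numerator: -52 ≡ 27 (mod 79), so (-52|79) = (27|79).
Both 27 ≡ 3 and 79 ≡ 3 (mod 4), so reciprocity gives (27|79) = -(79|27). Reduce: 79 ≡ 25 (mod 27). Now have -(25|27).
25 ≡ 1 (mod 4), so quadratic reciprocity gives (25|27) = (27|25). Reduce: 27 ≡ 2 (mod 25). Now have -(2|25).
Factor out 2: 2 = 2. Since 25 ≡ 1 (mod 8), (2|25) = +1. Now have -(1|25).
(1|25) = 1. Collecting the sign factors: -1.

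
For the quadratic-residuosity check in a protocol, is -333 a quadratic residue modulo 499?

Pull out -1: (-333/499) = (-1/499)·(333/499). Since 499 ≡ 3 (mod 4), (-1/499) = -1. Now have -(333/499).
333 ≡ 1 (mod 4), so quadratic reciprocity gives (333/499) = (499/333). Reduce: 499 ≡ 166 (mod 333). Now have -(166/333).
Factor out 2: 166 = 2·83. Since 333 ≡ 5 (mod 8), (2/333) = -1. Now have (83/333).
333 ≡ 1 (mod 4), so quadratic reciprocity gives (83/333) = (333/83). Reduce: 333 ≡ 1 (mod 83). Now have (1/83).
(1/83) = 1. Collecting the sign factors: 1.
(-333/499) = 1, and 499 is prime, so -333 is a quadratic residue mod 499.

yes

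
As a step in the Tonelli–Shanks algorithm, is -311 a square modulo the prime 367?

yes

Pull out -1: (-311/367) = (-1/367)·(311/367). Since 367 ≡ 3 (mod 4), (-1/367) = -1. Now have -(311/367).
Both 311 ≡ 3 and 367 ≡ 3 (mod 4), so reciprocity gives (311/367) = -(367/311). Reduce: 367 ≡ 56 (mod 311). Now have (56/311).
Factor out 2: 56 = 2^3·7. Since 311 ≡ 7 (mod 8), (2/311) = +1, and (2/311)^3 = +1. Now have (7/311).
Both 7 ≡ 3 and 311 ≡ 3 (mod 4), so reciprocity gives (7/311) = -(311/7). Reduce: 311 ≡ 3 (mod 7). Now have -(3/7).
Both 3 ≡ 3 and 7 ≡ 3 (mod 4), so reciprocity gives (3/7) = -(7/3). Reduce: 7 ≡ 1 (mod 3). Now have (1/3).
(1/3) = 1. Collecting the sign factors: 1.
The Legendre symbol is 1, so x^2 ≡ -311 (mod 367) has solution.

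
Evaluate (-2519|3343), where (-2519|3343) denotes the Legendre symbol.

(-2519|3343)
  = (824|3343)    [-2519 ≡ 824 mod 3343]
  = (103|3343)    [3343 ≡ 7 mod 8 ⇒ (2|3343)^3 = +1]
  = -(3343|103)    [QR: both ≡ 3 mod 4, sign flips]
  = -(47|103)    [3343 ≡ 47 mod 103]
  = (103|47)    [QR: both ≡ 3 mod 4, sign flips]
  = (9|47)    [103 ≡ 9 mod 47]
  = (47|9)    [QR: 9 ≡ 1 mod 4, sign kept]
  = (2|9)    [47 ≡ 2 mod 9]
  = (1|9)    [9 ≡ 1 mod 8 ⇒ (2|9) = +1]
  = 1    [(1|9) = 1]

1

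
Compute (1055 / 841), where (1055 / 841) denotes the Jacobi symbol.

(1055 / 841)
  = (214 / 841)    [1055 ≡ 214 mod 841]
  = (107 / 841)    [841 ≡ 1 mod 8 ⇒ (2 / 841) = +1]
  = (841 / 107)    [QR: 841 ≡ 1 mod 4, sign kept]
  = (92 / 107)    [841 ≡ 92 mod 107]
  = (23 / 107)    [107 ≡ 3 mod 8 ⇒ (2 / 107)^2 = +1]
  = -(107 / 23)    [QR: both ≡ 3 mod 4, sign flips]
  = -(15 / 23)    [107 ≡ 15 mod 23]
  = (23 / 15)    [QR: both ≡ 3 mod 4, sign flips]
  = (8 / 15)    [23 ≡ 8 mod 15]
  = (1 / 15)    [15 ≡ 7 mod 8 ⇒ (2 / 15)^3 = +1]
  = 1    [(1 / 15) = 1]

1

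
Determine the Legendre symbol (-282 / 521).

Pull out -1: (-282 / 521) = (-1 / 521)·(282 / 521). Since 521 ≡ 1 (mod 4), (-1 / 521) = +1. Now have (282 / 521).
Factor out 2: 282 = 2·141. Since 521 ≡ 1 (mod 8), (2 / 521) = +1. Now have (141 / 521).
141 ≡ 1 (mod 4), so quadratic reciprocity gives (141 / 521) = (521 / 141). Reduce: 521 ≡ 98 (mod 141). Now have (98 / 141).
Factor out 2: 98 = 2·49. Since 141 ≡ 5 (mod 8), (2 / 141) = -1. Now have -(49 / 141).
49 ≡ 1 (mod 4), so quadratic reciprocity gives (49 / 141) = (141 / 49). Reduce: 141 ≡ 43 (mod 49). Now have -(43 / 49).
49 ≡ 1 (mod 4), so quadratic reciprocity gives (43 / 49) = (49 / 43). Reduce: 49 ≡ 6 (mod 43). Now have -(6 / 43).
Factor out 2: 6 = 2·3. Since 43 ≡ 3 (mod 8), (2 / 43) = -1. Now have (3 / 43).
Both 3 ≡ 3 and 43 ≡ 3 (mod 4), so reciprocity gives (3 / 43) = -(43 / 3). Reduce: 43 ≡ 1 (mod 3). Now have -(1 / 3).
(1 / 3) = 1. Collecting the sign factors: -1.

-1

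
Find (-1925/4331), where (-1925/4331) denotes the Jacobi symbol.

-1

(-1925/4331)
  = -(1925/4331)    [4331 ≡ 3 mod 4 ⇒ (-1/4331) = -1]
  = -(4331/1925)    [QR: 1925 ≡ 1 mod 4, sign kept]
  = -(481/1925)    [4331 ≡ 481 mod 1925]
  = -(1925/481)    [QR: 481 ≡ 1 mod 4, sign kept]
  = -(1/481)    [1925 ≡ 1 mod 481]
  = -1    [(1/481) = 1]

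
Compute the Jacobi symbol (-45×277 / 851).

1

By multiplicativity, (-45·277 / 851) = (-45 / 851)·(277 / 851).
First factor (-45 / 851):
(-45 / 851)
  = (806 / 851)    [-45 ≡ 806 mod 851]
  = -(403 / 851)    [851 ≡ 3 mod 8 ⇒ (2 / 851) = -1]
  = (851 / 403)    [QR: both ≡ 3 mod 4, sign flips]
  = (45 / 403)    [851 ≡ 45 mod 403]
  = (403 / 45)    [QR: 45 ≡ 1 mod 4, sign kept]
  = (43 / 45)    [403 ≡ 43 mod 45]
  = (45 / 43)    [QR: 45 ≡ 1 mod 4, sign kept]
  = (2 / 43)    [45 ≡ 2 mod 43]
  = -(1 / 43)    [43 ≡ 3 mod 8 ⇒ (2 / 43) = -1]
  = -1    [(1 / 43) = 1]
Second factor (277 / 851):
(277 / 851)
  = (851 / 277)    [QR: 277 ≡ 1 mod 4, sign kept]
  = (20 / 277)    [851 ≡ 20 mod 277]
  = (5 / 277)    [277 ≡ 5 mod 8 ⇒ (2 / 277)^2 = +1]
  = (277 / 5)    [QR: 5 ≡ 1 mod 4, sign kept]
  = (2 / 5)    [277 ≡ 2 mod 5]
  = -(1 / 5)    [5 ≡ 5 mod 8 ⇒ (2 / 5) = -1]
  = -1    [(1 / 5) = 1]
Product: (-1)·(-1) = 1.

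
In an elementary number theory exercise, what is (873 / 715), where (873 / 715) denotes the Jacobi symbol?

1

Reduce the numerator: 873 ≡ 158 (mod 715), so (873 / 715) = (158 / 715).
Factor out 2: 158 = 2·79. Since 715 ≡ 3 (mod 8), (2 / 715) = -1. Now have -(79 / 715).
Both 79 ≡ 3 and 715 ≡ 3 (mod 4), so reciprocity gives (79 / 715) = -(715 / 79). Reduce: 715 ≡ 4 (mod 79). Now have (4 / 79).
Factor out 2: 4 = 2^2. Since 79 ≡ 7 (mod 8), (2 / 79) = +1, and (2 / 79)^2 = +1. Now have (1 / 79).
(1 / 79) = 1. Collecting the sign factors: 1.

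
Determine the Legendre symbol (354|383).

-1

(354|383)
  = (177|383)    [383 ≡ 7 mod 8 ⇒ (2|383) = +1]
  = (383|177)    [QR: 177 ≡ 1 mod 4, sign kept]
  = (29|177)    [383 ≡ 29 mod 177]
  = (177|29)    [QR: 29 ≡ 1 mod 4, sign kept]
  = (3|29)    [177 ≡ 3 mod 29]
  = (29|3)    [QR: 29 ≡ 1 mod 4, sign kept]
  = (2|3)    [29 ≡ 2 mod 3]
  = -(1|3)    [3 ≡ 3 mod 8 ⇒ (2|3) = -1]
  = -1    [(1|3) = 1]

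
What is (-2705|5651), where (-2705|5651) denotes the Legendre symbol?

-1

(-2705|5651)
  = -(2705|5651)    [5651 ≡ 3 mod 4 ⇒ (-1|5651) = -1]
  = -(5651|2705)    [QR: 2705 ≡ 1 mod 4, sign kept]
  = -(241|2705)    [5651 ≡ 241 mod 2705]
  = -(2705|241)    [QR: 241 ≡ 1 mod 4, sign kept]
  = -(54|241)    [2705 ≡ 54 mod 241]
  = -(27|241)    [241 ≡ 1 mod 8 ⇒ (2|241) = +1]
  = -(241|27)    [QR: 241 ≡ 1 mod 4, sign kept]
  = -(25|27)    [241 ≡ 25 mod 27]
  = -(27|25)    [QR: 25 ≡ 1 mod 4, sign kept]
  = -(2|25)    [27 ≡ 2 mod 25]
  = -(1|25)    [25 ≡ 1 mod 8 ⇒ (2|25) = +1]
  = -1    [(1|25) = 1]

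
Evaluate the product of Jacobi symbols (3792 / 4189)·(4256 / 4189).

By multiplicativity, (3792·4256 / 4189) = (3792 / 4189)·(4256 / 4189).
First factor (3792 / 4189):
(3792 / 4189)
  = (237 / 4189)    [4189 ≡ 5 mod 8 ⇒ (2 / 4189)^4 = +1]
  = (4189 / 237)    [QR: 237 ≡ 1 mod 4, sign kept]
  = (160 / 237)    [4189 ≡ 160 mod 237]
  = -(5 / 237)    [237 ≡ 5 mod 8 ⇒ (2 / 237)^5 = -1]
  = -(237 / 5)    [QR: 5 ≡ 1 mod 4, sign kept]
  = -(2 / 5)    [237 ≡ 2 mod 5]
  = (1 / 5)    [5 ≡ 5 mod 8 ⇒ (2 / 5) = -1]
  = 1    [(1 / 5) = 1]
Second factor (4256 / 4189):
(4256 / 4189)
  = (67 / 4189)    [4256 ≡ 67 mod 4189]
  = (4189 / 67)    [QR: 4189 ≡ 1 mod 4, sign kept]
  = (35 / 67)    [4189 ≡ 35 mod 67]
  = -(67 / 35)    [QR: both ≡ 3 mod 4, sign flips]
  = -(32 / 35)    [67 ≡ 32 mod 35]
  = (1 / 35)    [35 ≡ 3 mod 8 ⇒ (2 / 35)^5 = -1]
  = 1    [(1 / 35) = 1]
Product: (1)·(1) = 1.

1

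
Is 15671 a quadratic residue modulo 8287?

Reduce the numerator: 15671 ≡ 7384 (mod 8287), so (15671/8287) = (7384/8287).
Factor out 2: 7384 = 2^3·923. Since 8287 ≡ 7 (mod 8), (2/8287) = +1, and (2/8287)^3 = +1. Now have (923/8287).
Both 923 ≡ 3 and 8287 ≡ 3 (mod 4), so reciprocity gives (923/8287) = -(8287/923). Reduce: 8287 ≡ 903 (mod 923). Now have -(903/923).
Both 903 ≡ 3 and 923 ≡ 3 (mod 4), so reciprocity gives (903/923) = -(923/903). Reduce: 923 ≡ 20 (mod 903). Now have (20/903).
Factor out 2: 20 = 2^2·5. Since 903 ≡ 7 (mod 8), (2/903) = +1, and (2/903)^2 = +1. Now have (5/903).
5 ≡ 1 (mod 4), so quadratic reciprocity gives (5/903) = (903/5). Reduce: 903 ≡ 3 (mod 5). Now have (3/5).
5 ≡ 1 (mod 4), so quadratic reciprocity gives (3/5) = (5/3). Reduce: 5 ≡ 2 (mod 3). Now have (2/3).
Factor out 2: 2 = 2. Since 3 ≡ 3 (mod 8), (2/3) = -1. Now have -(1/3).
(1/3) = 1. Collecting the sign factors: -1.
(15671/8287) = -1, and 8287 is prime, so 15671 is not a quadratic residue mod 8287.

no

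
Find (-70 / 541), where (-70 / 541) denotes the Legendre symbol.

Pull out -1: (-70 / 541) = (-1 / 541)·(70 / 541). Since 541 ≡ 1 (mod 4), (-1 / 541) = +1. Now have (70 / 541).
Factor out 2: 70 = 2·35. Since 541 ≡ 5 (mod 8), (2 / 541) = -1. Now have -(35 / 541).
541 ≡ 1 (mod 4), so quadratic reciprocity gives (35 / 541) = (541 / 35). Reduce: 541 ≡ 16 (mod 35). Now have -(16 / 35).
Factor out 2: 16 = 2^4. Since 35 ≡ 3 (mod 8), (2 / 35) = -1, and (2 / 35)^4 = +1. Now have -(1 / 35).
(1 / 35) = 1. Collecting the sign factors: -1.

-1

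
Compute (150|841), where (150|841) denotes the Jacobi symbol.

1

(150|841)
  = (75|841)    [841 ≡ 1 mod 8 ⇒ (2|841) = +1]
  = (841|75)    [QR: 841 ≡ 1 mod 4, sign kept]
  = (16|75)    [841 ≡ 16 mod 75]
  = (1|75)    [75 ≡ 3 mod 8 ⇒ (2|75)^4 = +1]
  = 1    [(1|75) = 1]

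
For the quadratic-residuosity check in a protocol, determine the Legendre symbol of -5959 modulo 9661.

(-5959|9661)
  = (5959|9661)    [9661 ≡ 1 mod 4 ⇒ (-1|9661) = +1]
  = (9661|5959)    [QR: 9661 ≡ 1 mod 4, sign kept]
  = (3702|5959)    [9661 ≡ 3702 mod 5959]
  = (1851|5959)    [5959 ≡ 7 mod 8 ⇒ (2|5959) = +1]
  = -(5959|1851)    [QR: both ≡ 3 mod 4, sign flips]
  = -(406|1851)    [5959 ≡ 406 mod 1851]
  = (203|1851)    [1851 ≡ 3 mod 8 ⇒ (2|1851) = -1]
  = -(1851|203)    [QR: both ≡ 3 mod 4, sign flips]
  = -(24|203)    [1851 ≡ 24 mod 203]
  = (3|203)    [203 ≡ 3 mod 8 ⇒ (2|203)^3 = -1]
  = -(203|3)    [QR: both ≡ 3 mod 4, sign flips]
  = -(2|3)    [203 ≡ 2 mod 3]
  = (1|3)    [3 ≡ 3 mod 8 ⇒ (2|3) = -1]
  = 1    [(1|3) = 1]

1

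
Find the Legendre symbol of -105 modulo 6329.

-1

(-105 / 6329)
  = (6224 / 6329)    [-105 ≡ 6224 mod 6329]
  = (389 / 6329)    [6329 ≡ 1 mod 8 ⇒ (2 / 6329)^4 = +1]
  = (6329 / 389)    [QR: 389 ≡ 1 mod 4, sign kept]
  = (105 / 389)    [6329 ≡ 105 mod 389]
  = (389 / 105)    [QR: 105 ≡ 1 mod 4, sign kept]
  = (74 / 105)    [389 ≡ 74 mod 105]
  = (37 / 105)    [105 ≡ 1 mod 8 ⇒ (2 / 105) = +1]
  = (105 / 37)    [QR: 37 ≡ 1 mod 4, sign kept]
  = (31 / 37)    [105 ≡ 31 mod 37]
  = (37 / 31)    [QR: 37 ≡ 1 mod 4, sign kept]
  = (6 / 31)    [37 ≡ 6 mod 31]
  = (3 / 31)    [31 ≡ 7 mod 8 ⇒ (2 / 31) = +1]
  = -(31 / 3)    [QR: both ≡ 3 mod 4, sign flips]
  = -(1 / 3)    [31 ≡ 1 mod 3]
  = -1    [(1 / 3) = 1]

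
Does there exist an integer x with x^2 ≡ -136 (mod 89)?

yes

(-136|89)
  = (42|89)    [-136 ≡ 42 mod 89]
  = (21|89)    [89 ≡ 1 mod 8 ⇒ (2|89) = +1]
  = (89|21)    [QR: 21 ≡ 1 mod 4, sign kept]
  = (5|21)    [89 ≡ 5 mod 21]
  = (21|5)    [QR: 5 ≡ 1 mod 4, sign kept]
  = (1|5)    [21 ≡ 1 mod 5]
  = 1    [(1|5) = 1]
The Legendre symbol is 1, so x^2 ≡ -136 (mod 89) has solution.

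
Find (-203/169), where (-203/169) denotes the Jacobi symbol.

1

Reduce the numerator: -203 ≡ 135 (mod 169), so (-203/169) = (135/169).
169 ≡ 1 (mod 4), so quadratic reciprocity gives (135/169) = (169/135). Reduce: 169 ≡ 34 (mod 135). Now have (34/135).
Factor out 2: 34 = 2·17. Since 135 ≡ 7 (mod 8), (2/135) = +1. Now have (17/135).
17 ≡ 1 (mod 4), so quadratic reciprocity gives (17/135) = (135/17). Reduce: 135 ≡ 16 (mod 17). Now have (16/17).
Factor out 2: 16 = 2^4. Since 17 ≡ 1 (mod 8), (2/17) = +1, and (2/17)^4 = +1. Now have (1/17).
(1/17) = 1. Collecting the sign factors: 1.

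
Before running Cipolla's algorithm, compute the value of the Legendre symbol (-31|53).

-1

(-31|53)
  = (22|53)    [-31 ≡ 22 mod 53]
  = -(11|53)    [53 ≡ 5 mod 8 ⇒ (2|53) = -1]
  = -(53|11)    [QR: 53 ≡ 1 mod 4, sign kept]
  = -(9|11)    [53 ≡ 9 mod 11]
  = -(11|9)    [QR: 9 ≡ 1 mod 4, sign kept]
  = -(2|9)    [11 ≡ 2 mod 9]
  = -(1|9)    [9 ≡ 1 mod 8 ⇒ (2|9) = +1]
  = -1    [(1|9) = 1]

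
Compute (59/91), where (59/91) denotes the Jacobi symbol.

1

Both 59 ≡ 3 and 91 ≡ 3 (mod 4), so reciprocity gives (59/91) = -(91/59). Reduce: 91 ≡ 32 (mod 59). Now have -(32/59).
Factor out 2: 32 = 2^5. Since 59 ≡ 3 (mod 8), (2/59) = -1, and (2/59)^5 = -1. Now have (1/59).
(1/59) = 1. Collecting the sign factors: 1.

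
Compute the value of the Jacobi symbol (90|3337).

Factor out 2: 90 = 2·45. Since 3337 ≡ 1 (mod 8), (2|3337) = +1. Now have (45|3337).
45 ≡ 1 (mod 4), so quadratic reciprocity gives (45|3337) = (3337|45). Reduce: 3337 ≡ 7 (mod 45). Now have (7|45).
45 ≡ 1 (mod 4), so quadratic reciprocity gives (7|45) = (45|7). Reduce: 45 ≡ 3 (mod 7). Now have (3|7).
Both 3 ≡ 3 and 7 ≡ 3 (mod 4), so reciprocity gives (3|7) = -(7|3). Reduce: 7 ≡ 1 (mod 3). Now have -(1|3).
(1|3) = 1. Collecting the sign factors: -1.

-1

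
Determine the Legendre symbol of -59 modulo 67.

-1

(-59/67)
  = -(59/67)    [67 ≡ 3 mod 4 ⇒ (-1/67) = -1]
  = (67/59)    [QR: both ≡ 3 mod 4, sign flips]
  = (8/59)    [67 ≡ 8 mod 59]
  = -(1/59)    [59 ≡ 3 mod 8 ⇒ (2/59)^3 = -1]
  = -1    [(1/59) = 1]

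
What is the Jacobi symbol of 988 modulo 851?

-1

Reduce the numerator: 988 ≡ 137 (mod 851), so (988/851) = (137/851).
137 ≡ 1 (mod 4), so quadratic reciprocity gives (137/851) = (851/137). Reduce: 851 ≡ 29 (mod 137). Now have (29/137).
29 ≡ 1 (mod 4), so quadratic reciprocity gives (29/137) = (137/29). Reduce: 137 ≡ 21 (mod 29). Now have (21/29).
21 ≡ 1 (mod 4), so quadratic reciprocity gives (21/29) = (29/21). Reduce: 29 ≡ 8 (mod 21). Now have (8/21).
Factor out 2: 8 = 2^3. Since 21 ≡ 5 (mod 8), (2/21) = -1, and (2/21)^3 = -1. Now have -(1/21).
(1/21) = 1. Collecting the sign factors: -1.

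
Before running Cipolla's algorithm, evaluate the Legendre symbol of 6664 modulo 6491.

(6664/6491)
  = (173/6491)    [6664 ≡ 173 mod 6491]
  = (6491/173)    [QR: 173 ≡ 1 mod 4, sign kept]
  = (90/173)    [6491 ≡ 90 mod 173]
  = -(45/173)    [173 ≡ 5 mod 8 ⇒ (2/173) = -1]
  = -(173/45)    [QR: 45 ≡ 1 mod 4, sign kept]
  = -(38/45)    [173 ≡ 38 mod 45]
  = (19/45)    [45 ≡ 5 mod 8 ⇒ (2/45) = -1]
  = (45/19)    [QR: 45 ≡ 1 mod 4, sign kept]
  = (7/19)    [45 ≡ 7 mod 19]
  = -(19/7)    [QR: both ≡ 3 mod 4, sign flips]
  = -(5/7)    [19 ≡ 5 mod 7]
  = -(7/5)    [QR: 5 ≡ 1 mod 4, sign kept]
  = -(2/5)    [7 ≡ 2 mod 5]
  = (1/5)    [5 ≡ 5 mod 8 ⇒ (2/5) = -1]
  = 1    [(1/5) = 1]

1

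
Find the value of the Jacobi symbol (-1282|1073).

(-1282|1073)
  = (1282|1073)    [1073 ≡ 1 mod 4 ⇒ (-1|1073) = +1]
  = (209|1073)    [1282 ≡ 209 mod 1073]
  = (1073|209)    [QR: 209 ≡ 1 mod 4, sign kept]
  = (28|209)    [1073 ≡ 28 mod 209]
  = (7|209)    [209 ≡ 1 mod 8 ⇒ (2|209)^2 = +1]
  = (209|7)    [QR: 209 ≡ 1 mod 4, sign kept]
  = (6|7)    [209 ≡ 6 mod 7]
  = (3|7)    [7 ≡ 7 mod 8 ⇒ (2|7) = +1]
  = -(7|3)    [QR: both ≡ 3 mod 4, sign flips]
  = -(1|3)    [7 ≡ 1 mod 3]
  = -1    [(1|3) = 1]

-1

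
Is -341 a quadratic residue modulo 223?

(-341/223)
  = (105/223)    [-341 ≡ 105 mod 223]
  = (223/105)    [QR: 105 ≡ 1 mod 4, sign kept]
  = (13/105)    [223 ≡ 13 mod 105]
  = (105/13)    [QR: 13 ≡ 1 mod 4, sign kept]
  = (1/13)    [105 ≡ 1 mod 13]
  = 1    [(1/13) = 1]
The Legendre symbol is 1, so x^2 ≡ -341 (mod 223) has solution.

yes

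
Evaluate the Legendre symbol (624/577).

-1

Reduce the numerator: 624 ≡ 47 (mod 577), so (624/577) = (47/577).
577 ≡ 1 (mod 4), so quadratic reciprocity gives (47/577) = (577/47). Reduce: 577 ≡ 13 (mod 47). Now have (13/47).
13 ≡ 1 (mod 4), so quadratic reciprocity gives (13/47) = (47/13). Reduce: 47 ≡ 8 (mod 13). Now have (8/13).
Factor out 2: 8 = 2^3. Since 13 ≡ 5 (mod 8), (2/13) = -1, and (2/13)^3 = -1. Now have -(1/13).
(1/13) = 1. Collecting the sign factors: -1.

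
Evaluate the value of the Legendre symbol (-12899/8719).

(-12899/8719)
  = -(12899/8719)    [8719 ≡ 3 mod 4 ⇒ (-1/8719) = -1]
  = -(4180/8719)    [12899 ≡ 4180 mod 8719]
  = -(1045/8719)    [8719 ≡ 7 mod 8 ⇒ (2/8719)^2 = +1]
  = -(8719/1045)    [QR: 1045 ≡ 1 mod 4, sign kept]
  = -(359/1045)    [8719 ≡ 359 mod 1045]
  = -(1045/359)    [QR: 1045 ≡ 1 mod 4, sign kept]
  = -(327/359)    [1045 ≡ 327 mod 359]
  = (359/327)    [QR: both ≡ 3 mod 4, sign flips]
  = (32/327)    [359 ≡ 32 mod 327]
  = (1/327)    [327 ≡ 7 mod 8 ⇒ (2/327)^5 = +1]
  = 1    [(1/327) = 1]

1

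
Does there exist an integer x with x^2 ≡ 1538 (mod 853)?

(1538|853)
  = (685|853)    [1538 ≡ 685 mod 853]
  = (853|685)    [QR: 685 ≡ 1 mod 4, sign kept]
  = (168|685)    [853 ≡ 168 mod 685]
  = -(21|685)    [685 ≡ 5 mod 8 ⇒ (2|685)^3 = -1]
  = -(685|21)    [QR: 21 ≡ 1 mod 4, sign kept]
  = -(13|21)    [685 ≡ 13 mod 21]
  = -(21|13)    [QR: 13 ≡ 1 mod 4, sign kept]
  = -(8|13)    [21 ≡ 8 mod 13]
  = (1|13)    [13 ≡ 5 mod 8 ⇒ (2|13)^3 = -1]
  = 1    [(1|13) = 1]
(1538|853) = 1, and 853 is prime, so 1538 is a quadratic residue mod 853.

yes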